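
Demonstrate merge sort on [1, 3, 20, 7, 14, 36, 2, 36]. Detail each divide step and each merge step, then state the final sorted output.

Merge sort trace:

Split: [1, 3, 20, 7, 14, 36, 2, 36] -> [1, 3, 20, 7] and [14, 36, 2, 36]
  Split: [1, 3, 20, 7] -> [1, 3] and [20, 7]
    Split: [1, 3] -> [1] and [3]
    Merge: [1] + [3] -> [1, 3]
    Split: [20, 7] -> [20] and [7]
    Merge: [20] + [7] -> [7, 20]
  Merge: [1, 3] + [7, 20] -> [1, 3, 7, 20]
  Split: [14, 36, 2, 36] -> [14, 36] and [2, 36]
    Split: [14, 36] -> [14] and [36]
    Merge: [14] + [36] -> [14, 36]
    Split: [2, 36] -> [2] and [36]
    Merge: [2] + [36] -> [2, 36]
  Merge: [14, 36] + [2, 36] -> [2, 14, 36, 36]
Merge: [1, 3, 7, 20] + [2, 14, 36, 36] -> [1, 2, 3, 7, 14, 20, 36, 36]

Final sorted array: [1, 2, 3, 7, 14, 20, 36, 36]

The merge sort proceeds by recursively splitting the array and merging sorted halves.
After all merges, the sorted array is [1, 2, 3, 7, 14, 20, 36, 36].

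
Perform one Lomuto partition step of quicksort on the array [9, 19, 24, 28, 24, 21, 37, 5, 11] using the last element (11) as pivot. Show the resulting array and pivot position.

Lomuto partition with pivot = 11:

Initial array: [9, 19, 24, 28, 24, 21, 37, 5, 11]

arr[0]=9 <= 11: swap with position 0, array becomes [9, 19, 24, 28, 24, 21, 37, 5, 11]
arr[1]=19 > 11: no swap
arr[2]=24 > 11: no swap
arr[3]=28 > 11: no swap
arr[4]=24 > 11: no swap
arr[5]=21 > 11: no swap
arr[6]=37 > 11: no swap
arr[7]=5 <= 11: swap with position 1, array becomes [9, 5, 24, 28, 24, 21, 37, 19, 11]

Place pivot at position 2: [9, 5, 11, 28, 24, 21, 37, 19, 24]
Pivot position: 2

After partitioning with pivot 11, the array becomes [9, 5, 11, 28, 24, 21, 37, 19, 24]. The pivot is placed at index 2. All elements to the left of the pivot are <= 11, and all elements to the right are > 11.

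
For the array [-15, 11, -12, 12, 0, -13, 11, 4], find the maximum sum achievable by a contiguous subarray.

Using Kadane's algorithm on [-15, 11, -12, 12, 0, -13, 11, 4]:

Scanning through the array:
Position 1 (value 11): max_ending_here = 11, max_so_far = 11
Position 2 (value -12): max_ending_here = -1, max_so_far = 11
Position 3 (value 12): max_ending_here = 12, max_so_far = 12
Position 4 (value 0): max_ending_here = 12, max_so_far = 12
Position 5 (value -13): max_ending_here = -1, max_so_far = 12
Position 6 (value 11): max_ending_here = 11, max_so_far = 12
Position 7 (value 4): max_ending_here = 15, max_so_far = 15

Maximum subarray: [11, 4]
Maximum sum: 15

The maximum subarray is [11, 4] with sum 15. This subarray runs from index 6 to index 7.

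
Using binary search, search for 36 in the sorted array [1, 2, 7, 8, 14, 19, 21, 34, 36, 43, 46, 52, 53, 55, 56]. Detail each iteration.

Binary search for 36 in [1, 2, 7, 8, 14, 19, 21, 34, 36, 43, 46, 52, 53, 55, 56]:

lo=0, hi=14, mid=7, arr[mid]=34 -> 34 < 36, search right half
lo=8, hi=14, mid=11, arr[mid]=52 -> 52 > 36, search left half
lo=8, hi=10, mid=9, arr[mid]=43 -> 43 > 36, search left half
lo=8, hi=8, mid=8, arr[mid]=36 -> Found target at index 8!

Binary search finds 36 at index 8 after 4 comparisons. The search repeatedly halves the search space by comparing with the middle element.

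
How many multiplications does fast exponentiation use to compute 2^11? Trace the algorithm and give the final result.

Computing 2^11 by squaring (build up from 2^1; each line after the first costs one multiplication):

2^1 = 2
2^2 = (2^1)^2 = 2^2 = 4
2^4 = (2^2)^2 = 4^2 = 16
2^5 = 2 * 2^4 = 2 * 16 = 32
2^10 = (2^5)^2 = 32^2 = 1024
2^11 = 2 * 2^10 = 2 * 1024 = 2048

Result: 2048
Multiplications needed: 5 (5 lines after 2^1)

2^11 = 2048. Using exponentiation by squaring, this requires 5 multiplications. The key idea: if the exponent is even, square the half-power; if odd, multiply by the base once.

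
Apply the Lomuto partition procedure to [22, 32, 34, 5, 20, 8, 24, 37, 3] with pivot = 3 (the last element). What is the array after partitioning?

Lomuto partition with pivot = 3:

Initial array: [22, 32, 34, 5, 20, 8, 24, 37, 3]

arr[0]=22 > 3: no swap
arr[1]=32 > 3: no swap
arr[2]=34 > 3: no swap
arr[3]=5 > 3: no swap
arr[4]=20 > 3: no swap
arr[5]=8 > 3: no swap
arr[6]=24 > 3: no swap
arr[7]=37 > 3: no swap

Place pivot at position 0: [3, 32, 34, 5, 20, 8, 24, 37, 22]
Pivot position: 0

After partitioning with pivot 3, the array becomes [3, 32, 34, 5, 20, 8, 24, 37, 22]. The pivot is placed at index 0. All elements to the left of the pivot are <= 3, and all elements to the right are > 3.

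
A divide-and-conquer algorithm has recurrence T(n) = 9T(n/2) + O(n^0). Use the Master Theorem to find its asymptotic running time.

Master Theorem for T(n) = 9T(n/2) + O(n^0):

a = 9, b = 2, c = 0
log_b(a) = log_2(9) = 3.1699

Case 1: c = 0 < log_2(9) = 3.1699
T(n) = O(n^(log_2 9))

For T(n) = 9T(n/2) + O(n^0): log_2(9) = 3.1699. This is Case 1 of the Master Theorem (c < log_b(a), work dominated by leaves), giving O(n^(log_2 9)).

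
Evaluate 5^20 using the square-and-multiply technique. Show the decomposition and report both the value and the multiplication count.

Computing 5^20 by squaring (build up from 5^1; each line after the first costs one multiplication):

5^1 = 5
5^2 = (5^1)^2 = 5^2 = 25
5^4 = (5^2)^2 = 25^2 = 625
5^5 = 5 * 5^4 = 5 * 625 = 3125
5^10 = (5^5)^2 = 3125^2 = 9765625
5^20 = (5^10)^2 = 9765625^2 = 95367431640625

Result: 95367431640625
Multiplications needed: 5 (5 lines after 5^1)

5^20 = 95367431640625. Using exponentiation by squaring, this requires 5 multiplications. The key idea: if the exponent is even, square the half-power; if odd, multiply by the base once.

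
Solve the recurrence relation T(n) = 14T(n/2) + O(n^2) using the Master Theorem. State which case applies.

Master Theorem for T(n) = 14T(n/2) + O(n^2):

a = 14, b = 2, c = 2
log_b(a) = log_2(14) = 3.8074

Case 1: c = 2 < log_2(14) = 3.8074
T(n) = O(n^(log_2 14))

For T(n) = 14T(n/2) + O(n^2): log_2(14) = 3.8074. This is Case 1 of the Master Theorem (c < log_b(a), work dominated by leaves), giving O(n^(log_2 14)).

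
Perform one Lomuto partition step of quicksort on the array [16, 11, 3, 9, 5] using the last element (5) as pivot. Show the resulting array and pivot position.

Lomuto partition with pivot = 5:

Initial array: [16, 11, 3, 9, 5]

arr[0]=16 > 5: no swap
arr[1]=11 > 5: no swap
arr[2]=3 <= 5: swap with position 0, array becomes [3, 11, 16, 9, 5]
arr[3]=9 > 5: no swap

Place pivot at position 1: [3, 5, 16, 9, 11]
Pivot position: 1

After partitioning with pivot 5, the array becomes [3, 5, 16, 9, 11]. The pivot is placed at index 1. All elements to the left of the pivot are <= 5, and all elements to the right are > 5.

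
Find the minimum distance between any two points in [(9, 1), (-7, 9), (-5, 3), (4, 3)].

Computing all pairwise distances among 4 points:

d((9, 1), (-7, 9)) = 17.8885
d((9, 1), (-5, 3)) = 14.1421
d((9, 1), (4, 3)) = 5.3852 <-- minimum
d((-7, 9), (-5, 3)) = 6.3246
d((-7, 9), (4, 3)) = 12.53
d((-5, 3), (4, 3)) = 9.0

Closest pair: (9, 1) and (4, 3) with distance 5.3852

The closest pair is (9, 1) and (4, 3) with Euclidean distance 5.3852. For 4 points, brute-force pairwise comparison is shown above. For large n, the divide-and-conquer algorithm (sort by x, recurse on halves, check the dividing strip) achieves O(n log n).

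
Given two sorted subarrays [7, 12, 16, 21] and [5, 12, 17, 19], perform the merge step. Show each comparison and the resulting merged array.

Merging process:

Compare 7 vs 5: take 5 from right. Merged: [5]
Compare 7 vs 12: take 7 from left. Merged: [5, 7]
Compare 12 vs 12: take 12 from left. Merged: [5, 7, 12]
Compare 16 vs 12: take 12 from right. Merged: [5, 7, 12, 12]
Compare 16 vs 17: take 16 from left. Merged: [5, 7, 12, 12, 16]
Compare 21 vs 17: take 17 from right. Merged: [5, 7, 12, 12, 16, 17]
Compare 21 vs 19: take 19 from right. Merged: [5, 7, 12, 12, 16, 17, 19]
Append remaining from left: [21]. Merged: [5, 7, 12, 12, 16, 17, 19, 21]

Final merged array: [5, 7, 12, 12, 16, 17, 19, 21]
Total comparisons: 7

The merged array is [5, 7, 12, 12, 16, 17, 19, 21], requiring 7 comparisons. The merge step runs in O(n) time where n is the total number of elements.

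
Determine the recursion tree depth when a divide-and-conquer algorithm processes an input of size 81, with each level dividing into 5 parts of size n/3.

For divide and conquer with division factor 3:

Problem sizes at each level:
Level 0: 81
Level 1: 27
Level 2: 9
Level 3: 3
Level 4: 1

The root is level 0 and the size-1 base case is level 4 (the tree spans levels 0 through 4, i.e. 5 levels counting the root), so the depth is the number of divisions: log_3(81) = 4

The recursion tree depth is log_3(81) = 4. At each level, the problem size is divided by 3, so it takes 4 divisions to reduce to a base case of size 1. The algorithm makes 5 recursive calls at each level.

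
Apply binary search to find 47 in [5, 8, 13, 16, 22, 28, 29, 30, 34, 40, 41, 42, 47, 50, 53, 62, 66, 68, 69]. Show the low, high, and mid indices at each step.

Binary search for 47 in [5, 8, 13, 16, 22, 28, 29, 30, 34, 40, 41, 42, 47, 50, 53, 62, 66, 68, 69]:

lo=0, hi=18, mid=9, arr[mid]=40 -> 40 < 47, search right half
lo=10, hi=18, mid=14, arr[mid]=53 -> 53 > 47, search left half
lo=10, hi=13, mid=11, arr[mid]=42 -> 42 < 47, search right half
lo=12, hi=13, mid=12, arr[mid]=47 -> Found target at index 12!

Binary search finds 47 at index 12 after 4 comparisons. The search repeatedly halves the search space by comparing with the middle element.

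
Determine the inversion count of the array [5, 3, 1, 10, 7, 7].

Finding inversions in [5, 3, 1, 10, 7, 7]:

(0, 1): arr[0]=5 > arr[1]=3
(0, 2): arr[0]=5 > arr[2]=1
(1, 2): arr[1]=3 > arr[2]=1
(3, 4): arr[3]=10 > arr[4]=7
(3, 5): arr[3]=10 > arr[5]=7

Total inversions: 5

The array has 5 inversion(s): (0,1), (0,2), (1,2), (3,4), (3,5). Each pair (i,j) satisfies i < j and arr[i] > arr[j].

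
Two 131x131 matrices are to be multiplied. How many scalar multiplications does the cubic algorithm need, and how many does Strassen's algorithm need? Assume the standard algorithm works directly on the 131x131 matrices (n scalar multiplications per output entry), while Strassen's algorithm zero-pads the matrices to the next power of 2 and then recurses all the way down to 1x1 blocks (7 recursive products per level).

Matrix multiplication for 131x131 matrices:

Strassen's algorithm requires power-of-2 dimensions. Pad 131x131 to 256x256 (next power of 2).

Standard algorithm: 131^3 = 2248091 multiplications
Strassen's algorithm: 7^(log2(256)) = 7^8 = 5764801 multiplications
Difference: 2248091 - 5764801 = -3516710 (Strassen uses MORE here due to padding overhead — for small or just-over-power-of-2 n, padding can outweigh the per-level savings)

Standard: 2248091 multiplications (131^3). Strassen: 5764801 multiplications (7^8, after padding to 256x256). Strassen reduces 8 recursive multiplications to 7 at each level.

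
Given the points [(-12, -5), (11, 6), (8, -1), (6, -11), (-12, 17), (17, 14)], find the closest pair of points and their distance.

Computing all pairwise distances among 6 points:

d((-12, -5), (11, 6)) = 25.4951
d((-12, -5), (8, -1)) = 20.3961
d((-12, -5), (6, -11)) = 18.9737
d((-12, -5), (-12, 17)) = 22.0
d((-12, -5), (17, 14)) = 34.6699
d((11, 6), (8, -1)) = 7.6158 <-- minimum
d((11, 6), (6, -11)) = 17.72
d((11, 6), (-12, 17)) = 25.4951
d((11, 6), (17, 14)) = 10.0
d((8, -1), (6, -11)) = 10.198
d((8, -1), (-12, 17)) = 26.9072
d((8, -1), (17, 14)) = 17.4929
d((6, -11), (-12, 17)) = 33.2866
d((6, -11), (17, 14)) = 27.313
d((-12, 17), (17, 14)) = 29.1548

Closest pair: (11, 6) and (8, -1) with distance 7.6158

The closest pair is (11, 6) and (8, -1) with Euclidean distance 7.6158. For 6 points, brute-force pairwise comparison is shown above. For large n, the divide-and-conquer algorithm (sort by x, recurse on halves, check the dividing strip) achieves O(n log n).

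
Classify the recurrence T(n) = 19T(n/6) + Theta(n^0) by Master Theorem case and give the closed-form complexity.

Master Theorem for T(n) = 19T(n/6) + O(n^0):

a = 19, b = 6, c = 0
log_b(a) = log_6(19) = 1.6433

Case 1: c = 0 < log_6(19) = 1.6433
T(n) = O(n^(log_6 19))

For T(n) = 19T(n/6) + O(n^0): log_6(19) = 1.6433. This is Case 1 of the Master Theorem (c < log_b(a), work dominated by leaves), giving O(n^(log_6 19)).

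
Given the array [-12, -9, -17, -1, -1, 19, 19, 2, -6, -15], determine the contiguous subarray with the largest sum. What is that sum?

Using Kadane's algorithm on [-12, -9, -17, -1, -1, 19, 19, 2, -6, -15]:

Scanning through the array:
Position 1 (value -9): max_ending_here = -9, max_so_far = -9
Position 2 (value -17): max_ending_here = -17, max_so_far = -9
Position 3 (value -1): max_ending_here = -1, max_so_far = -1
Position 4 (value -1): max_ending_here = -1, max_so_far = -1
Position 5 (value 19): max_ending_here = 19, max_so_far = 19
Position 6 (value 19): max_ending_here = 38, max_so_far = 38
Position 7 (value 2): max_ending_here = 40, max_so_far = 40
Position 8 (value -6): max_ending_here = 34, max_so_far = 40
Position 9 (value -15): max_ending_here = 19, max_so_far = 40

Maximum subarray: [19, 19, 2]
Maximum sum: 40

The maximum subarray is [19, 19, 2] with sum 40. This subarray runs from index 5 to index 7.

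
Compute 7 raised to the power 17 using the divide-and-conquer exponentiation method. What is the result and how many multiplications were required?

Computing 7^17 by squaring (build up from 7^1; each line after the first costs one multiplication):

7^1 = 7
7^2 = (7^1)^2 = 7^2 = 49
7^4 = (7^2)^2 = 49^2 = 2401
7^8 = (7^4)^2 = 2401^2 = 5764801
7^16 = (7^8)^2 = 5764801^2 = 33232930569601
7^17 = 7 * 7^16 = 7 * 33232930569601 = 232630513987207

Result: 232630513987207
Multiplications needed: 5 (5 lines after 7^1)

7^17 = 232630513987207. Using exponentiation by squaring, this requires 5 multiplications. The key idea: if the exponent is even, square the half-power; if odd, multiply by the base once.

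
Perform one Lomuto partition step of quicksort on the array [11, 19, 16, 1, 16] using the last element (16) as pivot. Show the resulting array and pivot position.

Lomuto partition with pivot = 16:

Initial array: [11, 19, 16, 1, 16]

arr[0]=11 <= 16: swap with position 0, array becomes [11, 19, 16, 1, 16]
arr[1]=19 > 16: no swap
arr[2]=16 <= 16: swap with position 1, array becomes [11, 16, 19, 1, 16]
arr[3]=1 <= 16: swap with position 2, array becomes [11, 16, 1, 19, 16]

Place pivot at position 3: [11, 16, 1, 16, 19]
Pivot position: 3

After partitioning with pivot 16, the array becomes [11, 16, 1, 16, 19]. The pivot is placed at index 3. All elements to the left of the pivot are <= 16, and all elements to the right are > 16.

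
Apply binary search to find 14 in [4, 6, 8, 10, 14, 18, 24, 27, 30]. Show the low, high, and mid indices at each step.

Binary search for 14 in [4, 6, 8, 10, 14, 18, 24, 27, 30]:

lo=0, hi=8, mid=4, arr[mid]=14 -> Found target at index 4!

Binary search finds 14 at index 4 after 1 comparisons. The search repeatedly halves the search space by comparing with the middle element.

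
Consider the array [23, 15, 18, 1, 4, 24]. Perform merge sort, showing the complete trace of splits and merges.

Merge sort trace:

Split: [23, 15, 18, 1, 4, 24] -> [23, 15, 18] and [1, 4, 24]
  Split: [23, 15, 18] -> [23] and [15, 18]
    Split: [15, 18] -> [15] and [18]
    Merge: [15] + [18] -> [15, 18]
  Merge: [23] + [15, 18] -> [15, 18, 23]
  Split: [1, 4, 24] -> [1] and [4, 24]
    Split: [4, 24] -> [4] and [24]
    Merge: [4] + [24] -> [4, 24]
  Merge: [1] + [4, 24] -> [1, 4, 24]
Merge: [15, 18, 23] + [1, 4, 24] -> [1, 4, 15, 18, 23, 24]

Final sorted array: [1, 4, 15, 18, 23, 24]

The merge sort proceeds by recursively splitting the array and merging sorted halves.
After all merges, the sorted array is [1, 4, 15, 18, 23, 24].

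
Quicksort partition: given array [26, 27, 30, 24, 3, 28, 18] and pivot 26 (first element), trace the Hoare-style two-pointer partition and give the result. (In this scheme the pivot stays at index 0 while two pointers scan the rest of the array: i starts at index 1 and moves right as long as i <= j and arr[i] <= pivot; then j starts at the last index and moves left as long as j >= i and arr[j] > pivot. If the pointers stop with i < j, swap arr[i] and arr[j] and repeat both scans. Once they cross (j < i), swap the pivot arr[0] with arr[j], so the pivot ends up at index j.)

Hoare-style two-pointer partition with pivot = 26:

Initial array: [26, 27, 30, 24, 3, 28, 18]

Pointers start at i = 1, j = 6.
i stops at index 1 (arr[1]=27 > 26), j stops at index 6 (arr[6]=18 <= 26): swap arr[1] and arr[6], array becomes [26, 18, 30, 24, 3, 28, 27]
i stops at index 2 (arr[2]=30 > 26), j stops at index 4 (arr[4]=3 <= 26): swap arr[2] and arr[4], array becomes [26, 18, 3, 24, 30, 28, 27]
i ends at 4, j ends at 3: the pointers have crossed (j < i), so scanning stops.

Swap pivot arr[0] with arr[3] to place pivot at position 3: [24, 18, 3, 26, 30, 28, 27]
Pivot position: 3

After partitioning with pivot 26, the array becomes [24, 18, 3, 26, 30, 28, 27]. The pivot is placed at index 3. All elements to the left of the pivot are <= 26, and all elements to the right are > 26.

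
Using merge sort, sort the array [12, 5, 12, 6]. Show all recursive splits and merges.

Merge sort trace:

Split: [12, 5, 12, 6] -> [12, 5] and [12, 6]
  Split: [12, 5] -> [12] and [5]
  Merge: [12] + [5] -> [5, 12]
  Split: [12, 6] -> [12] and [6]
  Merge: [12] + [6] -> [6, 12]
Merge: [5, 12] + [6, 12] -> [5, 6, 12, 12]

Final sorted array: [5, 6, 12, 12]

The merge sort proceeds by recursively splitting the array and merging sorted halves.
After all merges, the sorted array is [5, 6, 12, 12].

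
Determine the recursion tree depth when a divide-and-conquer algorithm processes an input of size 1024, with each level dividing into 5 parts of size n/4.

For divide and conquer with division factor 4:

Problem sizes at each level:
Level 0: 1024
Level 1: 256
Level 2: 64
Level 3: 16
Level 4: 4
Level 5: 1

The root is level 0 and the size-1 base case is level 5 (the tree spans levels 0 through 5, i.e. 6 levels counting the root), so the depth is the number of divisions: log_4(1024) = 5

The recursion tree depth is log_4(1024) = 5. At each level, the problem size is divided by 4, so it takes 5 divisions to reduce to a base case of size 1. The algorithm makes 5 recursive calls at each level.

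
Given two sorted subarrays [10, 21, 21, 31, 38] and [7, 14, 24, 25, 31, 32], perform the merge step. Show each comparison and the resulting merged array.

Merging process:

Compare 10 vs 7: take 7 from right. Merged: [7]
Compare 10 vs 14: take 10 from left. Merged: [7, 10]
Compare 21 vs 14: take 14 from right. Merged: [7, 10, 14]
Compare 21 vs 24: take 21 from left. Merged: [7, 10, 14, 21]
Compare 21 vs 24: take 21 from left. Merged: [7, 10, 14, 21, 21]
Compare 31 vs 24: take 24 from right. Merged: [7, 10, 14, 21, 21, 24]
Compare 31 vs 25: take 25 from right. Merged: [7, 10, 14, 21, 21, 24, 25]
Compare 31 vs 31: take 31 from left. Merged: [7, 10, 14, 21, 21, 24, 25, 31]
Compare 38 vs 31: take 31 from right. Merged: [7, 10, 14, 21, 21, 24, 25, 31, 31]
Compare 38 vs 32: take 32 from right. Merged: [7, 10, 14, 21, 21, 24, 25, 31, 31, 32]
Append remaining from left: [38]. Merged: [7, 10, 14, 21, 21, 24, 25, 31, 31, 32, 38]

Final merged array: [7, 10, 14, 21, 21, 24, 25, 31, 31, 32, 38]
Total comparisons: 10

The merged array is [7, 10, 14, 21, 21, 24, 25, 31, 31, 32, 38], requiring 10 comparisons. The merge step runs in O(n) time where n is the total number of elements.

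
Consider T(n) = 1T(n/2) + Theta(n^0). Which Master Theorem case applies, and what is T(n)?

Master Theorem for T(n) = 1T(n/2) + O(n^0):

a = 1, b = 2, c = 0
log_b(a) = log_2(1) = 0.0000

Case 2: c = 0 = log_2(1) = 0.0000
T(n) = O(n^0 log n) = O(log n)

For T(n) = 1T(n/2) + O(n^0): log_2(1) = 0.0000. This is Case 2 of the Master Theorem (c = log_b(a), equal work at all levels), giving O(log n).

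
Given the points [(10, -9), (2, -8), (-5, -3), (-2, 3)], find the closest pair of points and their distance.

Computing all pairwise distances among 4 points:

d((10, -9), (2, -8)) = 8.0623
d((10, -9), (-5, -3)) = 16.1555
d((10, -9), (-2, 3)) = 16.9706
d((2, -8), (-5, -3)) = 8.6023
d((2, -8), (-2, 3)) = 11.7047
d((-5, -3), (-2, 3)) = 6.7082 <-- minimum

Closest pair: (-5, -3) and (-2, 3) with distance 6.7082

The closest pair is (-5, -3) and (-2, 3) with Euclidean distance 6.7082. For 4 points, brute-force pairwise comparison is shown above. For large n, the divide-and-conquer algorithm (sort by x, recurse on halves, check the dividing strip) achieves O(n log n).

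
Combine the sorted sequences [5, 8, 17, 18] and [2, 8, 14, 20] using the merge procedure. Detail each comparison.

Merging process:

Compare 5 vs 2: take 2 from right. Merged: [2]
Compare 5 vs 8: take 5 from left. Merged: [2, 5]
Compare 8 vs 8: take 8 from left. Merged: [2, 5, 8]
Compare 17 vs 8: take 8 from right. Merged: [2, 5, 8, 8]
Compare 17 vs 14: take 14 from right. Merged: [2, 5, 8, 8, 14]
Compare 17 vs 20: take 17 from left. Merged: [2, 5, 8, 8, 14, 17]
Compare 18 vs 20: take 18 from left. Merged: [2, 5, 8, 8, 14, 17, 18]
Append remaining from right: [20]. Merged: [2, 5, 8, 8, 14, 17, 18, 20]

Final merged array: [2, 5, 8, 8, 14, 17, 18, 20]
Total comparisons: 7

The merged array is [2, 5, 8, 8, 14, 17, 18, 20], requiring 7 comparisons. The merge step runs in O(n) time where n is the total number of elements.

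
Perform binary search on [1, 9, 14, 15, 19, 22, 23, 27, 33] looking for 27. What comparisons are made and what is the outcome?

Binary search for 27 in [1, 9, 14, 15, 19, 22, 23, 27, 33]:

lo=0, hi=8, mid=4, arr[mid]=19 -> 19 < 27, search right half
lo=5, hi=8, mid=6, arr[mid]=23 -> 23 < 27, search right half
lo=7, hi=8, mid=7, arr[mid]=27 -> Found target at index 7!

Binary search finds 27 at index 7 after 3 comparisons. The search repeatedly halves the search space by comparing with the middle element.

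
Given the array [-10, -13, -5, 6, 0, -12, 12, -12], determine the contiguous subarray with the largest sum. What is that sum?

Using Kadane's algorithm on [-10, -13, -5, 6, 0, -12, 12, -12]:

Scanning through the array:
Position 1 (value -13): max_ending_here = -13, max_so_far = -10
Position 2 (value -5): max_ending_here = -5, max_so_far = -5
Position 3 (value 6): max_ending_here = 6, max_so_far = 6
Position 4 (value 0): max_ending_here = 6, max_so_far = 6
Position 5 (value -12): max_ending_here = -6, max_so_far = 6
Position 6 (value 12): max_ending_here = 12, max_so_far = 12
Position 7 (value -12): max_ending_here = 0, max_so_far = 12

Maximum subarray: [12]
Maximum sum: 12

The maximum subarray is [12] with sum 12. This subarray runs from index 6 to index 6.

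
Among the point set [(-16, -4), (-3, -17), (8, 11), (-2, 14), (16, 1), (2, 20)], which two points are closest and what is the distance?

Computing all pairwise distances among 6 points:

d((-16, -4), (-3, -17)) = 18.3848
d((-16, -4), (8, 11)) = 28.3019
d((-16, -4), (-2, 14)) = 22.8035
d((-16, -4), (16, 1)) = 32.3883
d((-16, -4), (2, 20)) = 30.0
d((-3, -17), (8, 11)) = 30.0832
d((-3, -17), (-2, 14)) = 31.0161
d((-3, -17), (16, 1)) = 26.1725
d((-3, -17), (2, 20)) = 37.3363
d((8, 11), (-2, 14)) = 10.4403
d((8, 11), (16, 1)) = 12.8062
d((8, 11), (2, 20)) = 10.8167
d((-2, 14), (16, 1)) = 22.2036
d((-2, 14), (2, 20)) = 7.2111 <-- minimum
d((16, 1), (2, 20)) = 23.6008

Closest pair: (-2, 14) and (2, 20) with distance 7.2111

The closest pair is (-2, 14) and (2, 20) with Euclidean distance 7.2111. For 6 points, brute-force pairwise comparison is shown above. For large n, the divide-and-conquer algorithm (sort by x, recurse on halves, check the dividing strip) achieves O(n log n).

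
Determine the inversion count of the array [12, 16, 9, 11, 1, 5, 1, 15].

Finding inversions in [12, 16, 9, 11, 1, 5, 1, 15]:

(0, 2): arr[0]=12 > arr[2]=9
(0, 3): arr[0]=12 > arr[3]=11
(0, 4): arr[0]=12 > arr[4]=1
(0, 5): arr[0]=12 > arr[5]=5
(0, 6): arr[0]=12 > arr[6]=1
(1, 2): arr[1]=16 > arr[2]=9
(1, 3): arr[1]=16 > arr[3]=11
(1, 4): arr[1]=16 > arr[4]=1
(1, 5): arr[1]=16 > arr[5]=5
(1, 6): arr[1]=16 > arr[6]=1
(1, 7): arr[1]=16 > arr[7]=15
(2, 4): arr[2]=9 > arr[4]=1
(2, 5): arr[2]=9 > arr[5]=5
(2, 6): arr[2]=9 > arr[6]=1
(3, 4): arr[3]=11 > arr[4]=1
(3, 5): arr[3]=11 > arr[5]=5
(3, 6): arr[3]=11 > arr[6]=1
(5, 6): arr[5]=5 > arr[6]=1

Total inversions: 18

The array has 18 inversion(s): (0,2), (0,3), (0,4), (0,5), (0,6), (1,2), (1,3), (1,4), (1,5), (1,6), (1,7), (2,4), (2,5), (2,6), (3,4), (3,5), (3,6), (5,6). Each pair (i,j) satisfies i < j and arr[i] > arr[j].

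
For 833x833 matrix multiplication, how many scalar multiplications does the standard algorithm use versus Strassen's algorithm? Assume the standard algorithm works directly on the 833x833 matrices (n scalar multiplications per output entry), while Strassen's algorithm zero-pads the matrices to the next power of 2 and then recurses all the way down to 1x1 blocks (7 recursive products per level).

Matrix multiplication for 833x833 matrices:

Strassen's algorithm requires power-of-2 dimensions. Pad 833x833 to 1024x1024 (next power of 2).

Standard algorithm: 833^3 = 578009537 multiplications
Strassen's algorithm: 7^(log2(1024)) = 7^10 = 282475249 multiplications
Savings: 578009537 - 282475249 = 295534288 multiplications

Standard: 578009537 multiplications (833^3). Strassen: 282475249 multiplications (7^10, after padding to 1024x1024). Strassen reduces 8 recursive multiplications to 7 at each level.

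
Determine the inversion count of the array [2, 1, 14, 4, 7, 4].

Finding inversions in [2, 1, 14, 4, 7, 4]:

(0, 1): arr[0]=2 > arr[1]=1
(2, 3): arr[2]=14 > arr[3]=4
(2, 4): arr[2]=14 > arr[4]=7
(2, 5): arr[2]=14 > arr[5]=4
(4, 5): arr[4]=7 > arr[5]=4

Total inversions: 5

The array has 5 inversion(s): (0,1), (2,3), (2,4), (2,5), (4,5). Each pair (i,j) satisfies i < j and arr[i] > arr[j].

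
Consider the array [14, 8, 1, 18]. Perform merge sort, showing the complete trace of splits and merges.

Merge sort trace:

Split: [14, 8, 1, 18] -> [14, 8] and [1, 18]
  Split: [14, 8] -> [14] and [8]
  Merge: [14] + [8] -> [8, 14]
  Split: [1, 18] -> [1] and [18]
  Merge: [1] + [18] -> [1, 18]
Merge: [8, 14] + [1, 18] -> [1, 8, 14, 18]

Final sorted array: [1, 8, 14, 18]

The merge sort proceeds by recursively splitting the array and merging sorted halves.
After all merges, the sorted array is [1, 8, 14, 18].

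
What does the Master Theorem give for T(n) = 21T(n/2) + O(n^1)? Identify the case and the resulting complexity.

Master Theorem for T(n) = 21T(n/2) + O(n^1):

a = 21, b = 2, c = 1
log_b(a) = log_2(21) = 4.3923

Case 1: c = 1 < log_2(21) = 4.3923
T(n) = O(n^(log_2 21))

For T(n) = 21T(n/2) + O(n^1): log_2(21) = 4.3923. This is Case 1 of the Master Theorem (c < log_b(a), work dominated by leaves), giving O(n^(log_2 21)).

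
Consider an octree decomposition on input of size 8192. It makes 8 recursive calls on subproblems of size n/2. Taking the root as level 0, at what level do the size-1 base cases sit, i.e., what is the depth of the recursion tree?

For divide and conquer with division factor 2:

Problem sizes at each level:
Level 0: 8192
Level 1: 4096
Level 2: 2048
Level 3: 1024
Level 4: 512
Level 5: 256
Level 6: 128
Level 7: 64
Level 8: 32
Level 9: 16
Level 10: 8
Level 11: 4
Level 12: 2
Level 13: 1

The root is level 0 and the size-1 base case is level 13 (the tree spans levels 0 through 13, i.e. 14 levels counting the root), so the depth is the number of divisions: log_2(8192) = 13

The recursion tree depth is log_2(8192) = 13. At each level, the problem size is divided by 2, so it takes 13 divisions to reduce to a base case of size 1. The algorithm makes 8 recursive calls at each level.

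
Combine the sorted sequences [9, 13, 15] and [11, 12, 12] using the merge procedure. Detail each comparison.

Merging process:

Compare 9 vs 11: take 9 from left. Merged: [9]
Compare 13 vs 11: take 11 from right. Merged: [9, 11]
Compare 13 vs 12: take 12 from right. Merged: [9, 11, 12]
Compare 13 vs 12: take 12 from right. Merged: [9, 11, 12, 12]
Append remaining from left: [13, 15]. Merged: [9, 11, 12, 12, 13, 15]

Final merged array: [9, 11, 12, 12, 13, 15]
Total comparisons: 4

The merged array is [9, 11, 12, 12, 13, 15], requiring 4 comparisons. The merge step runs in O(n) time where n is the total number of elements.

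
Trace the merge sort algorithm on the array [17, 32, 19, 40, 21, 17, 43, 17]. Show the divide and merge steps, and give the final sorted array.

Merge sort trace:

Split: [17, 32, 19, 40, 21, 17, 43, 17] -> [17, 32, 19, 40] and [21, 17, 43, 17]
  Split: [17, 32, 19, 40] -> [17, 32] and [19, 40]
    Split: [17, 32] -> [17] and [32]
    Merge: [17] + [32] -> [17, 32]
    Split: [19, 40] -> [19] and [40]
    Merge: [19] + [40] -> [19, 40]
  Merge: [17, 32] + [19, 40] -> [17, 19, 32, 40]
  Split: [21, 17, 43, 17] -> [21, 17] and [43, 17]
    Split: [21, 17] -> [21] and [17]
    Merge: [21] + [17] -> [17, 21]
    Split: [43, 17] -> [43] and [17]
    Merge: [43] + [17] -> [17, 43]
  Merge: [17, 21] + [17, 43] -> [17, 17, 21, 43]
Merge: [17, 19, 32, 40] + [17, 17, 21, 43] -> [17, 17, 17, 19, 21, 32, 40, 43]

Final sorted array: [17, 17, 17, 19, 21, 32, 40, 43]

The merge sort proceeds by recursively splitting the array and merging sorted halves.
After all merges, the sorted array is [17, 17, 17, 19, 21, 32, 40, 43].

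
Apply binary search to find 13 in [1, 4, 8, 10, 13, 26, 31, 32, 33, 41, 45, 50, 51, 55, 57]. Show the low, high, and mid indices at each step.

Binary search for 13 in [1, 4, 8, 10, 13, 26, 31, 32, 33, 41, 45, 50, 51, 55, 57]:

lo=0, hi=14, mid=7, arr[mid]=32 -> 32 > 13, search left half
lo=0, hi=6, mid=3, arr[mid]=10 -> 10 < 13, search right half
lo=4, hi=6, mid=5, arr[mid]=26 -> 26 > 13, search left half
lo=4, hi=4, mid=4, arr[mid]=13 -> Found target at index 4!

Binary search finds 13 at index 4 after 4 comparisons. The search repeatedly halves the search space by comparing with the middle element.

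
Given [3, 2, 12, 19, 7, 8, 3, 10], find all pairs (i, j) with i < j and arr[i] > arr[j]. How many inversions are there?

Finding inversions in [3, 2, 12, 19, 7, 8, 3, 10]:

(0, 1): arr[0]=3 > arr[1]=2
(2, 4): arr[2]=12 > arr[4]=7
(2, 5): arr[2]=12 > arr[5]=8
(2, 6): arr[2]=12 > arr[6]=3
(2, 7): arr[2]=12 > arr[7]=10
(3, 4): arr[3]=19 > arr[4]=7
(3, 5): arr[3]=19 > arr[5]=8
(3, 6): arr[3]=19 > arr[6]=3
(3, 7): arr[3]=19 > arr[7]=10
(4, 6): arr[4]=7 > arr[6]=3
(5, 6): arr[5]=8 > arr[6]=3

Total inversions: 11

The array has 11 inversion(s): (0,1), (2,4), (2,5), (2,6), (2,7), (3,4), (3,5), (3,6), (3,7), (4,6), (5,6). Each pair (i,j) satisfies i < j and arr[i] > arr[j].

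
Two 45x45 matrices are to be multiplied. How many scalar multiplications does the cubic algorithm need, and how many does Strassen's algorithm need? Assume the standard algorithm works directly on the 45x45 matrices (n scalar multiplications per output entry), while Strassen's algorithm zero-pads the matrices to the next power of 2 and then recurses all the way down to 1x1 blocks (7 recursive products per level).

Matrix multiplication for 45x45 matrices:

Strassen's algorithm requires power-of-2 dimensions. Pad 45x45 to 64x64 (next power of 2).

Standard algorithm: 45^3 = 91125 multiplications
Strassen's algorithm: 7^(log2(64)) = 7^6 = 117649 multiplications
Difference: 91125 - 117649 = -26524 (Strassen uses MORE here due to padding overhead — for small or just-over-power-of-2 n, padding can outweigh the per-level savings)

Standard: 91125 multiplications (45^3). Strassen: 117649 multiplications (7^6, after padding to 64x64). Strassen reduces 8 recursive multiplications to 7 at each level.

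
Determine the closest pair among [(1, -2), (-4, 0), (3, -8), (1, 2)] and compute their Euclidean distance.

Computing all pairwise distances among 4 points:

d((1, -2), (-4, 0)) = 5.3852
d((1, -2), (3, -8)) = 6.3246
d((1, -2), (1, 2)) = 4.0 <-- minimum
d((-4, 0), (3, -8)) = 10.6301
d((-4, 0), (1, 2)) = 5.3852
d((3, -8), (1, 2)) = 10.198

Closest pair: (1, -2) and (1, 2) with distance 4.0

The closest pair is (1, -2) and (1, 2) with Euclidean distance 4.0. For 4 points, brute-force pairwise comparison is shown above. For large n, the divide-and-conquer algorithm (sort by x, recurse on halves, check the dividing strip) achieves O(n log n).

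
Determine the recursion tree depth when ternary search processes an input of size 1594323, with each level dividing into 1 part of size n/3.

For divide and conquer with division factor 3:

Problem sizes at each level:
Level 0: 1594323
Level 1: 531441
Level 2: 177147
Level 3: 59049
Level 4: 19683
Level 5: 6561
Level 6: 2187
Level 7: 729
Level 8: 243
Level 9: 81
Level 10: 27
Level 11: 9
Level 12: 3
Level 13: 1

The root is level 0 and the size-1 base case is level 13 (the tree spans levels 0 through 13, i.e. 14 levels counting the root), so the depth is the number of divisions: log_3(1594323) = 13

The recursion tree depth is log_3(1594323) = 13. At each level, the problem size is divided by 3, so it takes 13 divisions to reduce to a base case of size 1. The algorithm makes 1 recursive call at each level.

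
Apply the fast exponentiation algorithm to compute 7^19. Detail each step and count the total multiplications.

Computing 7^19 by squaring (build up from 7^1; each line after the first costs one multiplication):

7^1 = 7
7^2 = (7^1)^2 = 7^2 = 49
7^4 = (7^2)^2 = 49^2 = 2401
7^8 = (7^4)^2 = 2401^2 = 5764801
7^9 = 7 * 7^8 = 7 * 5764801 = 40353607
7^18 = (7^9)^2 = 40353607^2 = 1628413597910449
7^19 = 7 * 7^18 = 7 * 1628413597910449 = 11398895185373143

Result: 11398895185373143
Multiplications needed: 6 (6 lines after 7^1)

7^19 = 11398895185373143. Using exponentiation by squaring, this requires 6 multiplications. The key idea: if the exponent is even, square the half-power; if odd, multiply by the base once.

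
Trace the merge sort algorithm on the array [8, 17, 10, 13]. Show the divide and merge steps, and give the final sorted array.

Merge sort trace:

Split: [8, 17, 10, 13] -> [8, 17] and [10, 13]
  Split: [8, 17] -> [8] and [17]
  Merge: [8] + [17] -> [8, 17]
  Split: [10, 13] -> [10] and [13]
  Merge: [10] + [13] -> [10, 13]
Merge: [8, 17] + [10, 13] -> [8, 10, 13, 17]

Final sorted array: [8, 10, 13, 17]

The merge sort proceeds by recursively splitting the array and merging sorted halves.
After all merges, the sorted array is [8, 10, 13, 17].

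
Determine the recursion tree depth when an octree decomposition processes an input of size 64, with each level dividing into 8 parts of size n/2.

For divide and conquer with division factor 2:

Problem sizes at each level:
Level 0: 64
Level 1: 32
Level 2: 16
Level 3: 8
Level 4: 4
Level 5: 2
Level 6: 1

The root is level 0 and the size-1 base case is level 6 (the tree spans levels 0 through 6, i.e. 7 levels counting the root), so the depth is the number of divisions: log_2(64) = 6

The recursion tree depth is log_2(64) = 6. At each level, the problem size is divided by 2, so it takes 6 divisions to reduce to a base case of size 1. The algorithm makes 8 recursive calls at each level.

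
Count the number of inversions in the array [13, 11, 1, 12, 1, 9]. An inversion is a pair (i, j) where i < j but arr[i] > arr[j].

Finding inversions in [13, 11, 1, 12, 1, 9]:

(0, 1): arr[0]=13 > arr[1]=11
(0, 2): arr[0]=13 > arr[2]=1
(0, 3): arr[0]=13 > arr[3]=12
(0, 4): arr[0]=13 > arr[4]=1
(0, 5): arr[0]=13 > arr[5]=9
(1, 2): arr[1]=11 > arr[2]=1
(1, 4): arr[1]=11 > arr[4]=1
(1, 5): arr[1]=11 > arr[5]=9
(3, 4): arr[3]=12 > arr[4]=1
(3, 5): arr[3]=12 > arr[5]=9

Total inversions: 10

The array has 10 inversion(s): (0,1), (0,2), (0,3), (0,4), (0,5), (1,2), (1,4), (1,5), (3,4), (3,5). Each pair (i,j) satisfies i < j and arr[i] > arr[j].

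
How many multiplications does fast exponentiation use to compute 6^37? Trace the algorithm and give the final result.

Computing 6^37 by squaring (build up from 6^1; each line after the first costs one multiplication):

6^1 = 6
6^2 = (6^1)^2 = 6^2 = 36
6^4 = (6^2)^2 = 36^2 = 1296
6^8 = (6^4)^2 = 1296^2 = 1679616
6^9 = 6 * 6^8 = 6 * 1679616 = 10077696
6^18 = (6^9)^2 = 10077696^2 = 101559956668416
6^36 = (6^18)^2 = 101559956668416^2 = 10314424798490535546171949056
6^37 = 6 * 6^36 = 6 * 10314424798490535546171949056 = 61886548790943213277031694336

Result: 61886548790943213277031694336
Multiplications needed: 7 (7 lines after 6^1)

6^37 = 61886548790943213277031694336. Using exponentiation by squaring, this requires 7 multiplications. The key idea: if the exponent is even, square the half-power; if odd, multiply by the base once.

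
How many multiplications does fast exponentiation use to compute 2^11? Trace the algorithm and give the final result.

Computing 2^11 by squaring (build up from 2^1; each line after the first costs one multiplication):

2^1 = 2
2^2 = (2^1)^2 = 2^2 = 4
2^4 = (2^2)^2 = 4^2 = 16
2^5 = 2 * 2^4 = 2 * 16 = 32
2^10 = (2^5)^2 = 32^2 = 1024
2^11 = 2 * 2^10 = 2 * 1024 = 2048

Result: 2048
Multiplications needed: 5 (5 lines after 2^1)

2^11 = 2048. Using exponentiation by squaring, this requires 5 multiplications. The key idea: if the exponent is even, square the half-power; if odd, multiply by the base once.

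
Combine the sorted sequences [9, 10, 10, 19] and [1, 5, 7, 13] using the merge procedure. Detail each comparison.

Merging process:

Compare 9 vs 1: take 1 from right. Merged: [1]
Compare 9 vs 5: take 5 from right. Merged: [1, 5]
Compare 9 vs 7: take 7 from right. Merged: [1, 5, 7]
Compare 9 vs 13: take 9 from left. Merged: [1, 5, 7, 9]
Compare 10 vs 13: take 10 from left. Merged: [1, 5, 7, 9, 10]
Compare 10 vs 13: take 10 from left. Merged: [1, 5, 7, 9, 10, 10]
Compare 19 vs 13: take 13 from right. Merged: [1, 5, 7, 9, 10, 10, 13]
Append remaining from left: [19]. Merged: [1, 5, 7, 9, 10, 10, 13, 19]

Final merged array: [1, 5, 7, 9, 10, 10, 13, 19]
Total comparisons: 7

The merged array is [1, 5, 7, 9, 10, 10, 13, 19], requiring 7 comparisons. The merge step runs in O(n) time where n is the total number of elements.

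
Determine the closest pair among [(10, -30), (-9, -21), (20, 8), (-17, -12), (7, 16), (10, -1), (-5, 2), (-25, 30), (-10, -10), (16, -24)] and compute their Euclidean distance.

Computing all pairwise distances among 10 points:

d((10, -30), (-9, -21)) = 21.0238
d((10, -30), (20, 8)) = 39.2938
d((10, -30), (-17, -12)) = 32.45
d((10, -30), (7, 16)) = 46.0977
d((10, -30), (10, -1)) = 29.0
d((10, -30), (-5, 2)) = 35.3412
d((10, -30), (-25, 30)) = 69.4622
d((10, -30), (-10, -10)) = 28.2843
d((10, -30), (16, -24)) = 8.4853
d((-9, -21), (20, 8)) = 41.0122
d((-9, -21), (-17, -12)) = 12.0416
d((-9, -21), (7, 16)) = 40.3113
d((-9, -21), (10, -1)) = 27.5862
d((-9, -21), (-5, 2)) = 23.3452
d((-9, -21), (-25, 30)) = 53.4509
d((-9, -21), (-10, -10)) = 11.0454
d((-9, -21), (16, -24)) = 25.1794
d((20, 8), (-17, -12)) = 42.0595
d((20, 8), (7, 16)) = 15.2643
d((20, 8), (10, -1)) = 13.4536
d((20, 8), (-5, 2)) = 25.7099
d((20, 8), (-25, 30)) = 50.0899
d((20, 8), (-10, -10)) = 34.9857
d((20, 8), (16, -24)) = 32.249
d((-17, -12), (7, 16)) = 36.8782
d((-17, -12), (10, -1)) = 29.1548
d((-17, -12), (-5, 2)) = 18.4391
d((-17, -12), (-25, 30)) = 42.7551
d((-17, -12), (-10, -10)) = 7.2801 <-- minimum
d((-17, -12), (16, -24)) = 35.1141
d((7, 16), (10, -1)) = 17.2627
d((7, 16), (-5, 2)) = 18.4391
d((7, 16), (-25, 30)) = 34.9285
d((7, 16), (-10, -10)) = 31.0644
d((7, 16), (16, -24)) = 41.0
d((10, -1), (-5, 2)) = 15.2971
d((10, -1), (-25, 30)) = 46.7547
d((10, -1), (-10, -10)) = 21.9317
d((10, -1), (16, -24)) = 23.7697
d((-5, 2), (-25, 30)) = 34.4093
d((-5, 2), (-10, -10)) = 13.0
d((-5, 2), (16, -24)) = 33.4215
d((-25, 30), (-10, -10)) = 42.72
d((-25, 30), (16, -24)) = 67.8012
d((-10, -10), (16, -24)) = 29.5296

Closest pair: (-17, -12) and (-10, -10) with distance 7.2801

The closest pair is (-17, -12) and (-10, -10) with Euclidean distance 7.2801. For 10 points, brute-force pairwise comparison is shown above. For large n, the divide-and-conquer algorithm (sort by x, recurse on halves, check the dividing strip) achieves O(n log n).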